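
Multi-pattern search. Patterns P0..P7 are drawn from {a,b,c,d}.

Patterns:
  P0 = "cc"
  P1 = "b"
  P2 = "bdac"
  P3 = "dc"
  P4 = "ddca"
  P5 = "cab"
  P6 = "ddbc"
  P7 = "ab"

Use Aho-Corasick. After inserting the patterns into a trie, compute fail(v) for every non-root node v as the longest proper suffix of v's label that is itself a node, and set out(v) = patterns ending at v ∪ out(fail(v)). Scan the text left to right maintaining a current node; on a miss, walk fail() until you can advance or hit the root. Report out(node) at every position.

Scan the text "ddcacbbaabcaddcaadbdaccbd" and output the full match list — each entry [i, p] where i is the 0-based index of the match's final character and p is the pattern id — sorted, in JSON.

Build automaton:
Trie nodes:
  n0 'ε': a→16 b→3 c→1 d→7
  n1 'c': a→12 c→2
  n2 'cc': ·  [P0 ends]
  n3 'b': d→4  [P1 ends]
  n4 'bd': a→5
  n5 'bda': c→6
  n6 'bdac': ·  [P2 ends]
  n7 'd': c→8 d→9
  n8 'dc': ·  [P3 ends]
  n9 'dd': b→14 c→10
  n10 'ddc': a→11
  n11 'ddca': ·  [P4 ends]
  n12 'ca': b→13
  n13 'cab': ·  [P5 ends]
  n14 'ddb': c→15
  n15 'ddbc': ·  [P6 ends]
  n16 'a': b→17
  n17 'ab': ·  [P7 ends]

Failure links (BFS by depth):
  fail(1) 'c': from fail(0)=0 chase 'c': 0 ⇒ 0;  out=∅∪out(0)=∅
  fail(3) 'b': from fail(0)=0 chase 'b': 0 ⇒ 0;  out={1}∪out(0)={1}
  fail(7) 'd': from fail(0)=0 chase 'd': 0 ⇒ 0;  out=∅∪out(0)=∅
  fail(16) 'a': from fail(0)=0 chase 'a': 0 ⇒ 0;  out=∅∪out(0)=∅
  fail(2) 'cc': from fail(1)=0 chase 'c': 0 ⇒ 1;  out={0}∪out(1)={0}
  fail(4) 'bd': from fail(3)=0 chase 'd': 0 ⇒ 7;  out=∅∪out(7)=∅
  fail(8) 'dc': from fail(7)=0 chase 'c': 0 ⇒ 1;  out={3}∪out(1)={3}
  fail(9) 'dd': from fail(7)=0 chase 'd': 0 ⇒ 7;  out=∅∪out(7)=∅
  fail(12) 'ca': from fail(1)=0 chase 'a': 0 ⇒ 16;  out=∅∪out(16)=∅
  fail(17) 'ab': from fail(16)=0 chase 'b': 0 ⇒ 3;  out={7}∪out(3)={1,7}
  fail(5) 'bda': from fail(4)=7 chase 'a': 7→0 ⇒ 16;  out=∅∪out(16)=∅
  fail(10) 'ddc': from fail(9)=7 chase 'c': 7 ⇒ 8;  out=∅∪out(8)={3}
  fail(13) 'cab': from fail(12)=16 chase 'b': 16 ⇒ 17;  out={5}∪out(17)={1,5,7}
  fail(14) 'ddb': from fail(9)=7 chase 'b': 7→0 ⇒ 3;  out=∅∪out(3)={1}
  fail(6) 'bdac': from fail(5)=16 chase 'c': 16→0 ⇒ 1;  out={2}∪out(1)={2}
  fail(11) 'ddca': from fail(10)=8 chase 'a': 8→1 ⇒ 12;  out={4}∪out(12)={4}
  fail(15) 'ddbc': from fail(14)=3 chase 'c': 3→0 ⇒ 1;  out={6}∪out(1)={6}

Text stream:
pos 0 'd': at 7
pos 1 'd': at 9
pos 2 'c': at 10  → match P3@[1:2]
pos 3 'a': at 11  → match P4@[0:3]
pos 4 'c': at 1 ·f
pos 5 'b': at 3 ·f  → match P1@[5:5]
pos 6 'b': at 3 ·f  → match P1@[6:6]
pos 7 'a': at 16 ·f
pos 8 'a': at 16 ·f
pos 9 'b': at 17  → match P1@[9:9],P7@[8:9]
pos 10 'c': at 1 ·f
pos 11 'a': at 12
pos 12 'd': at 7 ·f
pos 13 'd': at 9
pos 14 'c': at 10  → match P3@[13:14]
pos 15 'a': at 11  → match P4@[12:15]
pos 16 'a': at 16 ·f
pos 17 'd': at 7 ·f
pos 18 'b': at 3 ·f  → match P1@[18:18]
pos 19 'd': at 4
pos 20 'a': at 5
pos 21 'c': at 6  → match P2@[18:21]
pos 22 'c': at 2 ·f  → match P0@[21:22]
pos 23 'b': at 3 ·f  → match P1@[23:23]
pos 24 'd': at 4

All matches (sorted): [[2,3],[3,4],[5,1],[6,1],[9,1],[9,7],[14,3],[15,4],[18,1],[21,2],[22,0],[23,1]]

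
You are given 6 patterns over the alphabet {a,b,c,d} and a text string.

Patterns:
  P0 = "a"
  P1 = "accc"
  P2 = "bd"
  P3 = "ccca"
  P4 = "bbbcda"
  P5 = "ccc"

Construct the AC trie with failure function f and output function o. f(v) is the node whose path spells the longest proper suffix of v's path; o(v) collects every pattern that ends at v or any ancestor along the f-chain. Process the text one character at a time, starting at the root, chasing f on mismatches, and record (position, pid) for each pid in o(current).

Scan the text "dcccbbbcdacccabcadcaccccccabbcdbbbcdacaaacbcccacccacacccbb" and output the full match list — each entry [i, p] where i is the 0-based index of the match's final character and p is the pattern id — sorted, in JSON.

Build:
Trie (insert patterns):
  0='ε' goto a→1 b→5 c→7
  1='a' goto c→2  [P0 ends]
  2='ac' goto c→3
  3='acc' goto c→4
  4='accc' goto ·  [P1 ends]
  5='b' goto b→11 d→6
  6='bd' goto ·  [P2 ends]
  7='c' goto c→8
  8='cc' goto c→9
  9='ccc' goto a→10  [P5 ends]
  10='ccca' goto ·  [P3 ends]
  11='bb' goto b→12
  12='bbb' goto c→13
  13='bbbc' goto d→14
  14='bbbcd' goto a→15
  15='bbbcda' goto ·  [P4 ends]

Failure links (BFS by depth):
  n1('a'): parent n0 fail=0; on 'a' 0 → fail=0;  out {0}∪∅={0}
  n5('b'): parent n0 fail=0; on 'b' 0 → fail=0;  out ∅∪∅=∅
  n7('c'): parent n0 fail=0; on 'c' 0 → fail=0;  out ∅∪∅=∅
  n2('ac'): parent n1 fail=0; on 'c' 0 → fail=7;  out ∅∪∅=∅
  n6('bd'): parent n5 fail=0; on 'd' 0 → fail=0;  out {2}∪∅={2}
  n8('cc'): parent n7 fail=0; on 'c' 0 → fail=7;  out ∅∪∅=∅
  n11('bb'): parent n5 fail=0; on 'b' 0 → fail=5;  out ∅∪∅=∅
  n3('acc'): parent n2 fail=7; on 'c' 7 → fail=8;  out ∅∪∅=∅
  n9('ccc'): parent n8 fail=7; on 'c' 7 → fail=8;  out {5}∪∅={5}
  n12('bbb'): parent n11 fail=5; on 'b' 5 → fail=11;  out ∅∪∅=∅
  n4('accc'): parent n3 fail=8; on 'c' 8 → fail=9;  out {1}∪{5}={1,5}
  n10('ccca'): parent n9 fail=8; on 'a' 8→7→0 → fail=1;  out {3}∪{0}={0,3}
  n13('bbbc'): parent n12 fail=11; on 'c' 11→5→0 → fail=7;  out ∅∪∅=∅
  n14('bbbcd'): parent n13 fail=7; on 'd' 7→0 → fail=0;  out ∅∪∅=∅
  n15('bbbcda'): parent n14 fail=0; on 'a' 0 → fail=1;  out {4}∪{0}={0,4}

Scan:
[0] read 'd'  n0⇒n0
[1] read 'c'  n0⇒n7
[2] read 'c'  n7⇒n8
[3] read 'c'  n8⇒n9  ** P5@[1:3]
[4] read 'b'  n9⇒n5 (via fail)
[5] read 'b'  n5⇒n11
[6] read 'b'  n11⇒n12
[7] read 'c'  n12⇒n13
[8] read 'd'  n13⇒n14
[9] read 'a'  n14⇒n15  ** P0@[9:9],P4@[4:9]
[10] read 'c'  n15⇒n2 (via fail)
[11] read 'c'  n2⇒n3
[12] read 'c'  n3⇒n4  ** P1@[9:12],P5@[10:12]
[13] read 'a'  n4⇒n10 (via fail)  ** P0@[13:13],P3@[10:13]
[14] read 'b'  n10⇒n5 (via fail)
[15] read 'c'  n5⇒n7 (via fail)
[16] read 'a'  n7⇒n1 (via fail)  ** P0@[16:16]
[17] read 'd'  n1⇒n0 (via fail)
[18] read 'c'  n0⇒n7
[19] read 'a'  n7⇒n1 (via fail)  ** P0@[19:19]
[20] read 'c'  n1⇒n2
[21] read 'c'  n2⇒n3
[22] read 'c'  n3⇒n4  ** P1@[19:22],P5@[20:22]
[23] read 'c'  n4⇒n9 (via fail)  ** P5@[21:23]
[24] read 'c'  n9⇒n9 (via fail)  ** P5@[22:24]
[25] read 'c'  n9⇒n9 (via fail)  ** P5@[23:25]
[26] read 'a'  n9⇒n10  ** P0@[26:26],P3@[23:26]
[27] read 'b'  n10⇒n5 (via fail)
[28] read 'b'  n5⇒n11
[29] read 'c'  n11⇒n7 (via fail)
[30] read 'd'  n7⇒n0 (via fail)
[31] read 'b'  n0⇒n5
[32] read 'b'  n5⇒n11
[33] read 'b'  n11⇒n12
[34] read 'c'  n12⇒n13
[35] read 'd'  n13⇒n14
[36] read 'a'  n14⇒n15  ** P0@[36:36],P4@[31:36]
[37] read 'c'  n15⇒n2 (via fail)
[38] read 'a'  n2⇒n1 (via fail)  ** P0@[38:38]
[39] read 'a'  n1⇒n1 (via fail)  ** P0@[39:39]
[40] read 'a'  n1⇒n1 (via fail)  ** P0@[40:40]
[41] read 'c'  n1⇒n2
[42] read 'b'  n2⇒n5 (via fail)
[43] read 'c'  n5⇒n7 (via fail)
[44] read 'c'  n7⇒n8
[45] read 'c'  n8⇒n9  ** P5@[43:45]
[46] read 'a'  n9⇒n10  ** P0@[46:46],P3@[43:46]
[47] read 'c'  n10⇒n2 (via fail)
[48] read 'c'  n2⇒n3
[49] read 'c'  n3⇒n4  ** P1@[46:49],P5@[47:49]
[50] read 'a'  n4⇒n10 (via fail)  ** P0@[50:50],P3@[47:50]
[51] read 'c'  n10⇒n2 (via fail)
[52] read 'a'  n2⇒n1 (via fail)  ** P0@[52:52]
[53] read 'c'  n1⇒n2
[54] read 'c'  n2⇒n3
[55] read 'c'  n3⇒n4  ** P1@[52:55],P5@[53:55]
[56] read 'b'  n4⇒n5 (via fail)
[57] read 'b'  n5⇒n11

Matches: [[3,5],[9,0],[9,4],[12,1],[12,5],[13,0],[13,3],[16,0],[19,0],[22,1],[22,5],[23,5],[24,5],[25,5],[26,0],[26,3],[36,0],[36,4],[38,0],[39,0],[40,0],[45,5],[46,0],[46,3],[49,1],[49,5],[50,0],[50,3],[52,0],[55,1],[55,5]]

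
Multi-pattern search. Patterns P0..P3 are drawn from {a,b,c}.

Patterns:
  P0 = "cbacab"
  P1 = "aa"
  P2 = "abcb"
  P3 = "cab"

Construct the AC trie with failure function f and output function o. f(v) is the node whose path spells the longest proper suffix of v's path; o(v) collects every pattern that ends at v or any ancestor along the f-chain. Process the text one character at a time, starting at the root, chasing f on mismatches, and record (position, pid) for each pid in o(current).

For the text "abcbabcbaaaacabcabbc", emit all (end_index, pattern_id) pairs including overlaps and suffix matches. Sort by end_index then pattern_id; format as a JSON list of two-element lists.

Build automaton:
Trie nodes:
  n0 'ε': a→7 c→1
  n1 'c': a→12 b→2
  n2 'cb': a→3
  n3 'cba': c→4
  n4 'cbac': a→5
  n5 'cbaca': b→6
  n6 'cbacab': ·  ←P0
  n7 'a': a→8 b→9
  n8 'aa': ·  ←P1
  n9 'ab': c→10
  n10 'abc': b→11
  n11 'abcb': ·  ←P2
  n12 'ca': b→13
  n13 'cab': ·  ←P3

BFS fail/out derivation:
  n1('c'): parent n0 fail=0; on 'c' 0 → fail=0;  out ∅∪∅=∅
  n7('a'): parent n0 fail=0; on 'a' 0 → fail=0;  out ∅∪∅=∅
  n2('cb'): parent n1 fail=0; on 'b' 0 → fail=0;  out ∅∪∅=∅
  n8('aa'): parent n7 fail=0; on 'a' 0 → fail=7;  out {1}∪∅={1}
  n9('ab'): parent n7 fail=0; on 'b' 0 → fail=0;  out ∅∪∅=∅
  n12('ca'): parent n1 fail=0; on 'a' 0 → fail=7;  out ∅∪∅=∅
  n3('cba'): parent n2 fail=0; on 'a' 0 → fail=7;  out ∅∪∅=∅
  n10('abc'): parent n9 fail=0; on 'c' 0 → fail=1;  out ∅∪∅=∅
  n13('cab'): parent n12 fail=7; on 'b' 7 → fail=9;  out {3}∪∅={3}
  n4('cbac'): parent n3 fail=7; on 'c' 7→0 → fail=1;  out ∅∪∅=∅
  n11('abcb'): parent n10 fail=1; on 'b' 1 → fail=2;  out {2}∪∅={2}
  n5('cbaca'): parent n4 fail=1; on 'a' 1 → fail=12;  out ∅∪∅=∅
  n6('cbacab'): parent n5 fail=12; on 'b' 12 → fail=13;  out {0}∪{3}={0,3}

Text stream:
i=0 'a': node 0→7
i=1 'b': node 7→9
i=2 'c': node 9→10
i=3 'b': node 10→11  → match P2@[0:3]
i=4 'a': node 11→3 (via fail)
i=5 'b': node 3→9 (via fail)
i=6 'c': node 9→10
i=7 'b': node 10→11  → match P2@[4:7]
i=8 'a': node 11→3 (via fail)
i=9 'a': node 3→8 (via fail)  → match P1@[8:9]
i=10 'a': node 8→8 (via fail)  → match P1@[9:10]
i=11 'a': node 8→8 (via fail)  → match P1@[10:11]
i=12 'c': node 8→1 (via fail)
i=13 'a': node 1→12
i=14 'b': node 12→13  → match P3@[12:14]
i=15 'c': node 13→10 (via fail)
i=16 'a': node 10→12 (via fail)
i=17 'b': node 12→13  → match P3@[15:17]
i=18 'b': node 13→0 (via fail)
i=19 'c': node 0→1

All matches (sorted): [[3,2],[7,2],[9,1],[10,1],[11,1],[14,3],[17,3]]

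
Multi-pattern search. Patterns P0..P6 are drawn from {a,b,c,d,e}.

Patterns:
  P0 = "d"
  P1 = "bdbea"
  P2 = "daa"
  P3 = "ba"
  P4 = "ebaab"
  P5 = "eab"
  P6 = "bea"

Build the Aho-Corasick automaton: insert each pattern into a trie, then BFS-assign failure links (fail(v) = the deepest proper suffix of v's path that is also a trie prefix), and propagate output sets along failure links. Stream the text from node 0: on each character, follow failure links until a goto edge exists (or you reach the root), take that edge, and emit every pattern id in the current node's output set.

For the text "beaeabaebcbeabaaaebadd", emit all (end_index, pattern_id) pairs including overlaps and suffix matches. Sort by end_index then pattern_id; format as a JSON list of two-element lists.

Build automaton:
Trie (insert patterns):
  0='ε' goto b→2 d→1 e→10
  1='d' goto a→7  ←P0
  2='b' goto a→9 d→3 e→17
  3='bd' goto b→4
  4='bdb' goto e→5
  5='bdbe' goto a→6
  6='bdbea' goto ·  ←P1
  7='da' goto a→8
  8='daa' goto ·  ←P2
  9='ba' goto ·  ←P3
  10='e' goto a→15 b→11
  11='eb' goto a→12
  12='eba' goto a→13
  13='ebaa' goto b→14
  14='ebaab' goto ·  ←P4
  15='ea' goto b→16
  16='eab' goto ·  ←P5
  17='be' goto a→18
  18='bea' goto ·  ←P6

Failure links (BFS by depth):
  fail(1) 'd': from fail(0)=0 chase 'd': 0 ⇒ 0;  out={0}∪out(0)={0}
  fail(2) 'b': from fail(0)=0 chase 'b': 0 ⇒ 0;  out=∅∪out(0)=∅
  fail(10) 'e': from fail(0)=0 chase 'e': 0 ⇒ 0;  out=∅∪out(0)=∅
  fail(3) 'bd': from fail(2)=0 chase 'd': 0 ⇒ 1;  out=∅∪out(1)={0}
  fail(7) 'da': from fail(1)=0 chase 'a': 0 ⇒ 0;  out=∅∪out(0)=∅
  fail(9) 'ba': from fail(2)=0 chase 'a': 0 ⇒ 0;  out={3}∪out(0)={3}
  fail(11) 'eb': from fail(10)=0 chase 'b': 0 ⇒ 2;  out=∅∪out(2)=∅
  fail(15) 'ea': from fail(10)=0 chase 'a': 0 ⇒ 0;  out=∅∪out(0)=∅
  fail(17) 'be': from fail(2)=0 chase 'e': 0 ⇒ 10;  out=∅∪out(10)=∅
  fail(4) 'bdb': from fail(3)=1 chase 'b': 1→0 ⇒ 2;  out=∅∪out(2)=∅
  fail(8) 'daa': from fail(7)=0 chase 'a': 0 ⇒ 0;  out={2}∪out(0)={2}
  fail(12) 'eba': from fail(11)=2 chase 'a': 2 ⇒ 9;  out=∅∪out(9)={3}
  fail(16) 'eab': from fail(15)=0 chase 'b': 0 ⇒ 2;  out={5}∪out(2)={5}
  fail(18) 'bea': from fail(17)=10 chase 'a': 10 ⇒ 15;  out={6}∪out(15)={6}
  fail(5) 'bdbe': from fail(4)=2 chase 'e': 2 ⇒ 17;  out=∅∪out(17)=∅
  fail(13) 'ebaa': from fail(12)=9 chase 'a': 9→0 ⇒ 0;  out=∅∪out(0)=∅
  fail(6) 'bdbea': from fail(5)=17 chase 'a': 17 ⇒ 18;  out={1}∪out(18)={1,6}
  fail(14) 'ebaab': from fail(13)=0 chase 'b': 0 ⇒ 2;  out={4}∪out(2)={4}

Scan:
[0] read 'b'  n0⇒n2
[1] read 'e'  n2⇒n17
[2] read 'a'  n17⇒n18  → match P6@[0:2]
[3] read 'e'  n18⇒n10 (fail-walked)
[4] read 'a'  n10⇒n15
[5] read 'b'  n15⇒n16  → match P5@[3:5]
[6] read 'a'  n16⇒n9 (fail-walked)  → match P3@[5:6]
[7] read 'e'  n9⇒n10 (fail-walked)
[8] read 'b'  n10⇒n11
[9] read 'c'  n11⇒n0 (fail-walked)
[10] read 'b'  n0⇒n2
[11] read 'e'  n2⇒n17
[12] read 'a'  n17⇒n18  → match P6@[10:12]
[13] read 'b'  n18⇒n16 (fail-walked)  → match P5@[11:13]
[14] read 'a'  n16⇒n9 (fail-walked)  → match P3@[13:14]
[15] read 'a'  n9⇒n0 (fail-walked)
[16] read 'a'  n0⇒n0
[17] read 'e'  n0⇒n10
[18] read 'b'  n10⇒n11
[19] read 'a'  n11⇒n12  → match P3@[18:19]
[20] read 'd'  n12⇒n1 (fail-walked)  → match P0@[20:20]
[21] read 'd'  n1⇒n1 (fail-walked)  → match P0@[21:21]

All matches (sorted): [[2,6],[5,5],[6,3],[12,6],[13,5],[14,3],[19,3],[20,0],[21,0]]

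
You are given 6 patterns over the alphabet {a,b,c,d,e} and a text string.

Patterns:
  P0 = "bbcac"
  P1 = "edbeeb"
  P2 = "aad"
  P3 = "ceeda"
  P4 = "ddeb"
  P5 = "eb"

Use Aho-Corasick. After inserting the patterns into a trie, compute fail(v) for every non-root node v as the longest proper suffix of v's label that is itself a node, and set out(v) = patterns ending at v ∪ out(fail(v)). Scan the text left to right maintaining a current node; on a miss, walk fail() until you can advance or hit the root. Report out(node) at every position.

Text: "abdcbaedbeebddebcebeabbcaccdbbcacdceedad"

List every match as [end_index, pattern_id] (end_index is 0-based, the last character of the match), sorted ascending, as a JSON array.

Build automaton:
Trie nodes:
  0='ε' goto a→12 b→1 c→15 d→20 e→6
  1='b' goto b→2
  2='bb' goto c→3
  3='bbc' goto a→4
  4='bbca' goto c→5
  5='bbcac' goto ·  ←P0
  6='e' goto b→24 d→7
  7='ed' goto b→8
  8='edb' goto e→9
  9='edbe' goto e→10
  10='edbee' goto b→11
  11='edbeeb' goto ·  ←P1
  12='a' goto a→13
  13='aa' goto d→14
  14='aad' goto ·  ←P2
  15='c' goto e→16
  16='ce' goto e→17
  17='cee' goto d→18
  18='ceed' goto a→19
  19='ceeda' goto ·  ←P3
  20='d' goto d→21
  21='dd' goto e→22
  22='dde' goto b→23
  23='ddeb' goto ·  ←P4
  24='eb' goto ·  ←P5

BFS fail/out derivation:
  fail(1) 'b': from fail(0)=0 chase 'b': 0 ⇒ 0;  out=∅∪out(0)=∅
  fail(6) 'e': from fail(0)=0 chase 'e': 0 ⇒ 0;  out=∅∪out(0)=∅
  fail(12) 'a': from fail(0)=0 chase 'a': 0 ⇒ 0;  out=∅∪out(0)=∅
  fail(15) 'c': from fail(0)=0 chase 'c': 0 ⇒ 0;  out=∅∪out(0)=∅
  fail(20) 'd': from fail(0)=0 chase 'd': 0 ⇒ 0;  out=∅∪out(0)=∅
  fail(2) 'bb': from fail(1)=0 chase 'b': 0 ⇒ 1;  out=∅∪out(1)=∅
  fail(7) 'ed': from fail(6)=0 chase 'd': 0 ⇒ 20;  out=∅∪out(20)=∅
  fail(13) 'aa': from fail(12)=0 chase 'a': 0 ⇒ 12;  out=∅∪out(12)=∅
  fail(16) 'ce': from fail(15)=0 chase 'e': 0 ⇒ 6;  out=∅∪out(6)=∅
  fail(21) 'dd': from fail(20)=0 chase 'd': 0 ⇒ 20;  out=∅∪out(20)=∅
  fail(24) 'eb': from fail(6)=0 chase 'b': 0 ⇒ 1;  out={5}∪out(1)={5}
  fail(3) 'bbc': from fail(2)=1 chase 'c': 1→0 ⇒ 15;  out=∅∪out(15)=∅
  fail(8) 'edb': from fail(7)=20 chase 'b': 20→0 ⇒ 1;  out=∅∪out(1)=∅
  fail(14) 'aad': from fail(13)=12 chase 'd': 12→0 ⇒ 20;  out={2}∪out(20)={2}
  fail(17) 'cee': from fail(16)=6 chase 'e': 6→0 ⇒ 6;  out=∅∪out(6)=∅
  fail(22) 'dde': from fail(21)=20 chase 'e': 20→0 ⇒ 6;  out=∅∪out(6)=∅
  fail(4) 'bbca': from fail(3)=15 chase 'a': 15→0 ⇒ 12;  out=∅∪out(12)=∅
  fail(9) 'edbe': from fail(8)=1 chase 'e': 1→0 ⇒ 6;  out=∅∪out(6)=∅
  fail(18) 'ceed': from fail(17)=6 chase 'd': 6 ⇒ 7;  out=∅∪out(7)=∅
  fail(23) 'ddeb': from fail(22)=6 chase 'b': 6 ⇒ 24;  out={4}∪out(24)={4,5}
  fail(5) 'bbcac': from fail(4)=12 chase 'c': 12→0 ⇒ 15;  out={0}∪out(15)={0}
  fail(10) 'edbee': from fail(9)=6 chase 'e': 6→0 ⇒ 6;  out=∅∪out(6)=∅
  fail(19) 'ceeda': from fail(18)=7 chase 'a': 7→20→0 ⇒ 12;  out={3}∪out(12)={3}
  fail(11) 'edbeeb': from fail(10)=6 chase 'b': 6 ⇒ 24;  out={1}∪out(24)={1,5}

Run:
[0] read 'a'  n0⇒n12
[1] read 'b'  n12⇒n1 ·f
[2] read 'd'  n1⇒n20 ·f
[3] read 'c'  n20⇒n15 ·f
[4] read 'b'  n15⇒n1 ·f
[5] read 'a'  n1⇒n12 ·f
[6] read 'e'  n12⇒n6 ·f
[7] read 'd'  n6⇒n7
[8] read 'b'  n7⇒n8
[9] read 'e'  n8⇒n9
[10] read 'e'  n9⇒n10
[11] read 'b'  n10⇒n11  → match P1@[6:11],P5@[10:11]
[12] read 'd'  n11⇒n20 ·f
[13] read 'd'  n20⇒n21
[14] read 'e'  n21⇒n22
[15] read 'b'  n22⇒n23  → match P4@[12:15],P5@[14:15]
[16] read 'c'  n23⇒n15 ·f
[17] read 'e'  n15⇒n16
[18] read 'b'  n16⇒n24 ·f  → match P5@[17:18]
[19] read 'e'  n24⇒n6 ·f
[20] read 'a'  n6⇒n12 ·f
[21] read 'b'  n12⇒n1 ·f
[22] read 'b'  n1⇒n2
[23] read 'c'  n2⇒n3
[24] read 'a'  n3⇒n4
[25] read 'c'  n4⇒n5  → match P0@[21:25]
[26] read 'c'  n5⇒n15 ·f
[27] read 'd'  n15⇒n20 ·f
[28] read 'b'  n20⇒n1 ·f
[29] read 'b'  n1⇒n2
[30] read 'c'  n2⇒n3
[31] read 'a'  n3⇒n4
[32] read 'c'  n4⇒n5  → match P0@[28:32]
[33] read 'd'  n5⇒n20 ·f
[34] read 'c'  n20⇒n15 ·f
[35] read 'e'  n15⇒n16
[36] read 'e'  n16⇒n17
[37] read 'd'  n17⇒n18
[38] read 'a'  n18⇒n19  → match P3@[34:38]
[39] read 'd'  n19⇒n20 ·f

All matches (sorted): [[11,1],[11,5],[15,4],[15,5],[18,5],[25,0],[32,0],[38,3]]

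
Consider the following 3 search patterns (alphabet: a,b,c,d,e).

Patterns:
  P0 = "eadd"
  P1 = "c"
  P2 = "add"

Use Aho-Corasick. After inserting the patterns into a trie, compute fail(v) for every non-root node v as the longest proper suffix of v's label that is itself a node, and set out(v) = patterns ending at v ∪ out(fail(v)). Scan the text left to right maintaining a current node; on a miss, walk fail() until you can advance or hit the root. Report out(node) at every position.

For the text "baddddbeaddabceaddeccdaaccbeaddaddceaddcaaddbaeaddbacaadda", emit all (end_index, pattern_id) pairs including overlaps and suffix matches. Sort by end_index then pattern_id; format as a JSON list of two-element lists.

Build automaton:
Trie (insert patterns):
  n0 'ε': a→6 c→5 e→1
  n1 'e': a→2
  n2 'ea': d→3
  n3 'ead': d→4
  n4 'eadd': ·  [P0 ends]
  n5 'c': ·  [P1 ends]
  n6 'a': d→7
  n7 'ad': d→8
  n8 'add': ·  [P2 ends]

Failure links (BFS by depth):
  fail(1) 'e': from fail(0)=0 chase 'e': 0 ⇒ 0;  out=∅∪out(0)=∅
  fail(5) 'c': from fail(0)=0 chase 'c': 0 ⇒ 0;  out={1}∪out(0)={1}
  fail(6) 'a': from fail(0)=0 chase 'a': 0 ⇒ 0;  out=∅∪out(0)=∅
  fail(2) 'ea': from fail(1)=0 chase 'a': 0 ⇒ 6;  out=∅∪out(6)=∅
  fail(7) 'ad': from fail(6)=0 chase 'd': 0 ⇒ 0;  out=∅∪out(0)=∅
  fail(3) 'ead': from fail(2)=6 chase 'd': 6 ⇒ 7;  out=∅∪out(7)=∅
  fail(8) 'add': from fail(7)=0 chase 'd': 0 ⇒ 0;  out={2}∪out(0)={2}
  fail(4) 'eadd': from fail(3)=7 chase 'd': 7 ⇒ 8;  out={0}∪out(8)={0,2}

Text stream:
i=0 'b': node 0→0
i=1 'a': node 0→6
i=2 'd': node 6→7
i=3 'd': node 7→8  → match P2@[1:3]
i=4 'd': node 8→0 (fail-walked)
i=5 'd': node 0→0
i=6 'b': node 0→0
i=7 'e': node 0→1
i=8 'a': node 1→2
i=9 'd': node 2→3
i=10 'd': node 3→4  → match P0@[7:10],P2@[8:10]
i=11 'a': node 4→6 (fail-walked)
i=12 'b': node 6→0 (fail-walked)
i=13 'c': node 0→5  → match P1@[13:13]
i=14 'e': node 5→1 (fail-walked)
i=15 'a': node 1→2
i=16 'd': node 2→3
i=17 'd': node 3→4  → match P0@[14:17],P2@[15:17]
i=18 'e': node 4→1 (fail-walked)
i=19 'c': node 1→5 (fail-walked)  → match P1@[19:19]
i=20 'c': node 5→5 (fail-walked)  → match P1@[20:20]
i=21 'd': node 5→0 (fail-walked)
i=22 'a': node 0→6
i=23 'a': node 6→6 (fail-walked)
i=24 'c': node 6→5 (fail-walked)  → match P1@[24:24]
i=25 'c': node 5→5 (fail-walked)  → match P1@[25:25]
i=26 'b': node 5→0 (fail-walked)
i=27 'e': node 0→1
i=28 'a': node 1→2
i=29 'd': node 2→3
i=30 'd': node 3→4  → match P0@[27:30],P2@[28:30]
i=31 'a': node 4→6 (fail-walked)
i=32 'd': node 6→7
i=33 'd': node 7→8  → match P2@[31:33]
i=34 'c': node 8→5 (fail-walked)  → match P1@[34:34]
i=35 'e': node 5→1 (fail-walked)
i=36 'a': node 1→2
i=37 'd': node 2→3
i=38 'd': node 3→4  → match P0@[35:38],P2@[36:38]
i=39 'c': node 4→5 (fail-walked)  → match P1@[39:39]
i=40 'a': node 5→6 (fail-walked)
i=41 'a': node 6→6 (fail-walked)
i=42 'd': node 6→7
i=43 'd': node 7→8  → match P2@[41:43]
i=44 'b': node 8→0 (fail-walked)
i=45 'a': node 0→6
i=46 'e': node 6→1 (fail-walked)
i=47 'a': node 1→2
i=48 'd': node 2→3
i=49 'd': node 3→4  → match P0@[46:49],P2@[47:49]
i=50 'b': node 4→0 (fail-walked)
i=51 'a': node 0→6
i=52 'c': node 6→5 (fail-walked)  → match P1@[52:52]
i=53 'a': node 5→6 (fail-walked)
i=54 'a': node 6→6 (fail-walked)
i=55 'd': node 6→7
i=56 'd': node 7→8  → match P2@[54:56]
i=57 'a': node 8→6 (fail-walked)

Matches: [[3,2],[10,0],[10,2],[13,1],[17,0],[17,2],[19,1],[20,1],[24,1],[25,1],[30,0],[30,2],[33,2],[34,1],[38,0],[38,2],[39,1],[43,2],[49,0],[49,2],[52,1],[56,2]]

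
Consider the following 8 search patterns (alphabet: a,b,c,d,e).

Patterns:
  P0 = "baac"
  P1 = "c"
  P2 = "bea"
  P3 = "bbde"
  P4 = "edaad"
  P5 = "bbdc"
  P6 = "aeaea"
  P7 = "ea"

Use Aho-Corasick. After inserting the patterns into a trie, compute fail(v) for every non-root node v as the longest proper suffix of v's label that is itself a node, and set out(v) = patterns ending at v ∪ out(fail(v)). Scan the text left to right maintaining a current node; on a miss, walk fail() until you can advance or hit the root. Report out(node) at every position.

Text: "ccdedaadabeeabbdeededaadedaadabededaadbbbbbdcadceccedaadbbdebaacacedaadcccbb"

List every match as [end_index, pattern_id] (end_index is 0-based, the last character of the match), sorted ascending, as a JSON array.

Build:
Trie (insert patterns):
  n0 'ε': a→17 b→1 c→5 e→11
  n1 'b': a→2 b→8 e→6
  n2 'ba': a→3
  n3 'baa': c→4
  n4 'baac': ·  [P0 ends]
  n5 'c': ·  [P1 ends]
  n6 'be': a→7
  n7 'bea': ·  [P2 ends]
  n8 'bb': d→9
  n9 'bbd': c→16 e→10
  n10 'bbde': ·  [P3 ends]
  n11 'e': a→22 d→12
  n12 'ed': a→13
  n13 'eda': a→14
  n14 'edaa': d→15
  n15 'edaad': ·  [P4 ends]
  n16 'bbdc': ·  [P5 ends]
  n17 'a': e→18
  n18 'ae': a→19
  n19 'aea': e→20
  n20 'aeae': a→21
  n21 'aeaea': ·  [P6 ends]
  n22 'ea': ·  [P7 ends]

Failure links (BFS by depth):
  n1('b'): parent n0 fail=0; on 'b' 0 → fail=0;  out ∅∪∅=∅
  n5('c'): parent n0 fail=0; on 'c' 0 → fail=0;  out {1}∪∅={1}
  n11('e'): parent n0 fail=0; on 'e' 0 → fail=0;  out ∅∪∅=∅
  n17('a'): parent n0 fail=0; on 'a' 0 → fail=0;  out ∅∪∅=∅
  n2('ba'): parent n1 fail=0; on 'a' 0 → fail=17;  out ∅∪∅=∅
  n6('be'): parent n1 fail=0; on 'e' 0 → fail=11;  out ∅∪∅=∅
  n8('bb'): parent n1 fail=0; on 'b' 0 → fail=1;  out ∅∪∅=∅
  n12('ed'): parent n11 fail=0; on 'd' 0 → fail=0;  out ∅∪∅=∅
  n18('ae'): parent n17 fail=0; on 'e' 0 → fail=11;  out ∅∪∅=∅
  n22('ea'): parent n11 fail=0; on 'a' 0 → fail=17;  out {7}∪∅={7}
  n3('baa'): parent n2 fail=17; on 'a' 17→0 → fail=17;  out ∅∪∅=∅
  n7('bea'): parent n6 fail=11; on 'a' 11 → fail=22;  out {2}∪{7}={2,7}
  n9('bbd'): parent n8 fail=1; on 'd' 1→0 → fail=0;  out ∅∪∅=∅
  n13('eda'): parent n12 fail=0; on 'a' 0 → fail=17;  out ∅∪∅=∅
  n19('aea'): parent n18 fail=11; on 'a' 11 → fail=22;  out ∅∪{7}={7}
  n4('baac'): parent n3 fail=17; on 'c' 17→0 → fail=5;  out {0}∪{1}={0,1}
  n10('bbde'): parent n9 fail=0; on 'e' 0 → fail=11;  out {3}∪∅={3}
  n14('edaa'): parent n13 fail=17; on 'a' 17→0 → fail=17;  out ∅∪∅=∅
  n16('bbdc'): parent n9 fail=0; on 'c' 0 → fail=5;  out {5}∪{1}={1,5}
  n20('aeae'): parent n19 fail=22; on 'e' 22→17 → fail=18;  out ∅∪∅=∅
  n15('edaad'): parent n14 fail=17; on 'd' 17→0 → fail=0;  out {4}∪∅={4}
  n21('aeaea'): parent n20 fail=18; on 'a' 18 → fail=19;  out {6}∪{7}={6,7}

Scan:
pos 0 'c': at 5  emit P1@[0:0]
pos 1 'c': at 5 (fail-walked)  emit P1@[1:1]
pos 2 'd': at 0 (fail-walked)
pos 3 'e': at 11
pos 4 'd': at 12
pos 5 'a': at 13
pos 6 'a': at 14
pos 7 'd': at 15  emit P4@[3:7]
pos 8 'a': at 17 (fail-walked)
pos 9 'b': at 1 (fail-walked)
pos 10 'e': at 6
pos 11 'e': at 11 (fail-walked)
pos 12 'a': at 22  emit P7@[11:12]
pos 13 'b': at 1 (fail-walked)
pos 14 'b': at 8
pos 15 'd': at 9
pos 16 'e': at 10  emit P3@[13:16]
pos 17 'e': at 11 (fail-walked)
pos 18 'd': at 12
pos 19 'e': at 11 (fail-walked)
pos 20 'd': at 12
pos 21 'a': at 13
pos 22 'a': at 14
pos 23 'd': at 15  emit P4@[19:23]
pos 24 'e': at 11 (fail-walked)
pos 25 'd': at 12
pos 26 'a': at 13
pos 27 'a': at 14
pos 28 'd': at 15  emit P4@[24:28]
pos 29 'a': at 17 (fail-walked)
pos 30 'b': at 1 (fail-walked)
pos 31 'e': at 6
pos 32 'd': at 12 (fail-walked)
pos 33 'e': at 11 (fail-walked)
pos 34 'd': at 12
pos 35 'a': at 13
pos 36 'a': at 14
pos 37 'd': at 15  emit P4@[33:37]
pos 38 'b': at 1 (fail-walked)
pos 39 'b': at 8
pos 40 'b': at 8 (fail-walked)
pos 41 'b': at 8 (fail-walked)
pos 42 'b': at 8 (fail-walked)
pos 43 'd': at 9
pos 44 'c': at 16  emit P1@[44:44],P5@[41:44]
pos 45 'a': at 17 (fail-walked)
pos 46 'd': at 0 (fail-walked)
pos 47 'c': at 5  emit P1@[47:47]
pos 48 'e': at 11 (fail-walked)
pos 49 'c': at 5 (fail-walked)  emit P1@[49:49]
pos 50 'c': at 5 (fail-walked)  emit P1@[50:50]
pos 51 'e': at 11 (fail-walked)
pos 52 'd': at 12
pos 53 'a': at 13
pos 54 'a': at 14
pos 55 'd': at 15  emit P4@[51:55]
pos 56 'b': at 1 (fail-walked)
pos 57 'b': at 8
pos 58 'd': at 9
pos 59 'e': at 10  emit P3@[56:59]
pos 60 'b': at 1 (fail-walked)
pos 61 'a': at 2
pos 62 'a': at 3
pos 63 'c': at 4  emit P0@[60:63],P1@[63:63]
pos 64 'a': at 17 (fail-walked)
pos 65 'c': at 5 (fail-walked)  emit P1@[65:65]
pos 66 'e': at 11 (fail-walked)
pos 67 'd': at 12
pos 68 'a': at 13
pos 69 'a': at 14
pos 70 'd': at 15  emit P4@[66:70]
pos 71 'c': at 5 (fail-walked)  emit P1@[71:71]
pos 72 'c': at 5 (fail-walked)  emit P1@[72:72]
pos 73 'c': at 5 (fail-walked)  emit P1@[73:73]
pos 74 'b': at 1 (fail-walked)
pos 75 'b': at 8

All matches (sorted): [[0,1],[1,1],[7,4],[12,7],[16,3],[23,4],[28,4],[37,4],[44,1],[44,5],[47,1],[49,1],[50,1],[55,4],[59,3],[63,0],[63,1],[65,1],[70,4],[71,1],[72,1],[73,1]]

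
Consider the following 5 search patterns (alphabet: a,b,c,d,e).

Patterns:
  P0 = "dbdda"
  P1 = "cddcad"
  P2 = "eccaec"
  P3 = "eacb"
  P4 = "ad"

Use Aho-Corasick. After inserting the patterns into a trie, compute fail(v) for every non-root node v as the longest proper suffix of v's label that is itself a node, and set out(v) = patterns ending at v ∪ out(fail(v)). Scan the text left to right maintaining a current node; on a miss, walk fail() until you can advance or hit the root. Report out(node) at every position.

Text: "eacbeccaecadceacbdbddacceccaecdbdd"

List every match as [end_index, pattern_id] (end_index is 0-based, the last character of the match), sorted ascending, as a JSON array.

Build automaton:
Trie nodes:
  n0 'ε': a→21 c→6 d→1 e→12
  n1 'd': b→2
  n2 'db': d→3
  n3 'dbd': d→4
  n4 'dbdd': a→5
  n5 'dbdda': ·  [P0 ends]
  n6 'c': d→7
  n7 'cd': d→8
  n8 'cdd': c→9
  n9 'cddc': a→10
  n10 'cddca': d→11
  n11 'cddcad': ·  [P1 ends]
  n12 'e': a→18 c→13
  n13 'ec': c→14
  n14 'ecc': a→15
  n15 'ecca': e→16
  n16 'eccae': c→17
  n17 'eccaec': ·  [P2 ends]
  n18 'ea': c→19
  n19 'eac': b→20
  n20 'eacb': ·  [P3 ends]
  n21 'a': d→22
  n22 'ad': ·  [P4 ends]

Failure links (BFS by depth):
  fail(1) 'd': from fail(0)=0 chase 'd': 0 ⇒ 0;  out=∅∪out(0)=∅
  fail(6) 'c': from fail(0)=0 chase 'c': 0 ⇒ 0;  out=∅∪out(0)=∅
  fail(12) 'e': from fail(0)=0 chase 'e': 0 ⇒ 0;  out=∅∪out(0)=∅
  fail(21) 'a': from fail(0)=0 chase 'a': 0 ⇒ 0;  out=∅∪out(0)=∅
  fail(2) 'db': from fail(1)=0 chase 'b': 0 ⇒ 0;  out=∅∪out(0)=∅
  fail(7) 'cd': from fail(6)=0 chase 'd': 0 ⇒ 1;  out=∅∪out(1)=∅
  fail(13) 'ec': from fail(12)=0 chase 'c': 0 ⇒ 6;  out=∅∪out(6)=∅
  fail(18) 'ea': from fail(12)=0 chase 'a': 0 ⇒ 21;  out=∅∪out(21)=∅
  fail(22) 'ad': from fail(21)=0 chase 'd': 0 ⇒ 1;  out={4}∪out(1)={4}
  fail(3) 'dbd': from fail(2)=0 chase 'd': 0 ⇒ 1;  out=∅∪out(1)=∅
  fail(8) 'cdd': from fail(7)=1 chase 'd': 1→0 ⇒ 1;  out=∅∪out(1)=∅
  fail(14) 'ecc': from fail(13)=6 chase 'c': 6→0 ⇒ 6;  out=∅∪out(6)=∅
  fail(19) 'eac': from fail(18)=21 chase 'c': 21→0 ⇒ 6;  out=∅∪out(6)=∅
  fail(4) 'dbdd': from fail(3)=1 chase 'd': 1→0 ⇒ 1;  out=∅∪out(1)=∅
  fail(9) 'cddc': from fail(8)=1 chase 'c': 1→0 ⇒ 6;  out=∅∪out(6)=∅
  fail(15) 'ecca': from fail(14)=6 chase 'a': 6→0 ⇒ 21;  out=∅∪out(21)=∅
  fail(20) 'eacb': from fail(19)=6 chase 'b': 6→0 ⇒ 0;  out={3}∪out(0)={3}
  fail(5) 'dbdda': from fail(4)=1 chase 'a': 1→0 ⇒ 21;  out={0}∪out(21)={0}
  fail(10) 'cddca': from fail(9)=6 chase 'a': 6→0 ⇒ 21;  out=∅∪out(21)=∅
  fail(16) 'eccae': from fail(15)=21 chase 'e': 21→0 ⇒ 12;  out=∅∪out(12)=∅
  fail(11) 'cddcad': from fail(10)=21 chase 'd': 21 ⇒ 22;  out={1}∪out(22)={1,4}
  fail(17) 'eccaec': from fail(16)=12 chase 'c': 12 ⇒ 13;  out={2}∪out(13)={2}

Scan:
i=0 'e': node 0→12
i=1 'a': node 12→18
i=2 'c': node 18→19
i=3 'b': node 19→20  ** P3@[0:3]
i=4 'e': node 20→12 (fail-walked)
i=5 'c': node 12→13
i=6 'c': node 13→14
i=7 'a': node 14→15
i=8 'e': node 15→16
i=9 'c': node 16→17  ** P2@[4:9]
i=10 'a': node 17→21 (fail-walked)
i=11 'd': node 21→22  ** P4@[10:11]
i=12 'c': node 22→6 (fail-walked)
i=13 'e': node 6→12 (fail-walked)
i=14 'a': node 12→18
i=15 'c': node 18→19
i=16 'b': node 19→20  ** P3@[13:16]
i=17 'd': node 20→1 (fail-walked)
i=18 'b': node 1→2
i=19 'd': node 2→3
i=20 'd': node 3→4
i=21 'a': node 4→5  ** P0@[17:21]
i=22 'c': node 5→6 (fail-walked)
i=23 'c': node 6→6 (fail-walked)
i=24 'e': node 6→12 (fail-walked)
i=25 'c': node 12→13
i=26 'c': node 13→14
i=27 'a': node 14→15
i=28 'e': node 15→16
i=29 'c': node 16→17  ** P2@[24:29]
i=30 'd': node 17→7 (fail-walked)
i=31 'b': node 7→2 (fail-walked)
i=32 'd': node 2→3
i=33 'd': node 3→4

Result: [[3,3],[9,2],[11,4],[16,3],[21,0],[29,2]]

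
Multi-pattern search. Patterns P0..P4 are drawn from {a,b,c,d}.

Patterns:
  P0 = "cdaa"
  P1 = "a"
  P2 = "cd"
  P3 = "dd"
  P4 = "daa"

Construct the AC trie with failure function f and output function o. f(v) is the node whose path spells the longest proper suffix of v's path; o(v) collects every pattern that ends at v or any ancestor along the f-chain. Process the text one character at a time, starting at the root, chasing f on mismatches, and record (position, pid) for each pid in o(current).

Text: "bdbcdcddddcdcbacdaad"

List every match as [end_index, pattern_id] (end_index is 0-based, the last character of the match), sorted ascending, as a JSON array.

Construct AC machine:
Trie nodes:
  0='ε' goto a→5 c→1 d→6
  1='c' goto d→2
  2='cd' goto a→3  ←P2
  3='cda' goto a→4
  4='cdaa' goto ·  ←P0
  5='a' goto ·  ←P1
  6='d' goto a→8 d→7
  7='dd' goto ·  ←P3
  8='da' goto a→9
  9='daa' goto ·  ←P4

Failure links (BFS by depth):
  n1('c'): parent n0 fail=0; on 'c' 0 → fail=0;  out ∅∪∅=∅
  n5('a'): parent n0 fail=0; on 'a' 0 → fail=0;  out {1}∪∅={1}
  n6('d'): parent n0 fail=0; on 'd' 0 → fail=0;  out ∅∪∅=∅
  n2('cd'): parent n1 fail=0; on 'd' 0 → fail=6;  out {2}∪∅={2}
  n7('dd'): parent n6 fail=0; on 'd' 0 → fail=6;  out {3}∪∅={3}
  n8('da'): parent n6 fail=0; on 'a' 0 → fail=5;  out ∅∪{1}={1}
  n3('cda'): parent n2 fail=6; on 'a' 6 → fail=8;  out ∅∪{1}={1}
  n9('daa'): parent n8 fail=5; on 'a' 5→0 → fail=5;  out {4}∪{1}={1,4}
  n4('cdaa'): parent n3 fail=8; on 'a' 8 → fail=9;  out {0}∪{1,4}={0,1,4}

Run:
[0] read 'b'  n0⇒n0
[1] read 'd'  n0⇒n6
[2] read 'b'  n6⇒n0 (via fail)
[3] read 'c'  n0⇒n1
[4] read 'd'  n1⇒n2  emit P2@[3:4]
[5] read 'c'  n2⇒n1 (via fail)
[6] read 'd'  n1⇒n2  emit P2@[5:6]
[7] read 'd'  n2⇒n7 (via fail)  emit P3@[6:7]
[8] read 'd'  n7⇒n7 (via fail)  emit P3@[7:8]
[9] read 'd'  n7⇒n7 (via fail)  emit P3@[8:9]
[10] read 'c'  n7⇒n1 (via fail)
[11] read 'd'  n1⇒n2  emit P2@[10:11]
[12] read 'c'  n2⇒n1 (via fail)
[13] read 'b'  n1⇒n0 (via fail)
[14] read 'a'  n0⇒n5  emit P1@[14:14]
[15] read 'c'  n5⇒n1 (via fail)
[16] read 'd'  n1⇒n2  emit P2@[15:16]
[17] read 'a'  n2⇒n3  emit P1@[17:17]
[18] read 'a'  n3⇒n4  emit P0@[15:18],P1@[18:18],P4@[16:18]
[19] read 'd'  n4⇒n6 (via fail)

All matches (sorted): [[4,2],[6,2],[7,3],[8,3],[9,3],[11,2],[14,1],[16,2],[17,1],[18,0],[18,1],[18,4]]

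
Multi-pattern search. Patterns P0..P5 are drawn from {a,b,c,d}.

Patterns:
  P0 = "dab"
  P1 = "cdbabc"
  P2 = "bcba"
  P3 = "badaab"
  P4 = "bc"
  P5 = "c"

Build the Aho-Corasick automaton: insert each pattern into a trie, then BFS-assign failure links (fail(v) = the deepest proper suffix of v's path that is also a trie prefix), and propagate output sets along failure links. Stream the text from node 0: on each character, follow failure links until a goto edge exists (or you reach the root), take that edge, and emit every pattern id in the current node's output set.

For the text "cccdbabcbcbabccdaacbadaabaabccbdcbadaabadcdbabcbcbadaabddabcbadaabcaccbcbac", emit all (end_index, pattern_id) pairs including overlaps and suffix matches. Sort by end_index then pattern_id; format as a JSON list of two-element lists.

Build:
Trie nodes:
  n0 'ε': b→10 c→4 d→1
  n1 'd': a→2
  n2 'da': b→3
  n3 'dab': ·  [P0 ends]
  n4 'c': d→5  [P5 ends]
  n5 'cd': b→6
  n6 'cdb': a→7
  n7 'cdba': b→8
  n8 'cdbab': c→9
  n9 'cdbabc': ·  [P1 ends]
  n10 'b': a→14 c→11
  n11 'bc': b→12  [P4 ends]
  n12 'bcb': a→13
  n13 'bcba': ·  [P2 ends]
  n14 'ba': d→15
  n15 'bad': a→16
  n16 'bada': a→17
  n17 'badaa': b→18
  n18 'badaab': ·  [P3 ends]

BFS fail/out derivation:
  n1('d'): parent n0 fail=0; on 'd' 0 → fail=0;  out ∅∪∅=∅
  n4('c'): parent n0 fail=0; on 'c' 0 → fail=0;  out {5}∪∅={5}
  n10('b'): parent n0 fail=0; on 'b' 0 → fail=0;  out ∅∪∅=∅
  n2('da'): parent n1 fail=0; on 'a' 0 → fail=0;  out ∅∪∅=∅
  n5('cd'): parent n4 fail=0; on 'd' 0 → fail=1;  out ∅∪∅=∅
  n11('bc'): parent n10 fail=0; on 'c' 0 → fail=4;  out {4}∪{5}={4,5}
  n14('ba'): parent n10 fail=0; on 'a' 0 → fail=0;  out ∅∪∅=∅
  n3('dab'): parent n2 fail=0; on 'b' 0 → fail=10;  out {0}∪∅={0}
  n6('cdb'): parent n5 fail=1; on 'b' 1→0 → fail=10;  out ∅∪∅=∅
  n12('bcb'): parent n11 fail=4; on 'b' 4→0 → fail=10;  out ∅∪∅=∅
  n15('bad'): parent n14 fail=0; on 'd' 0 → fail=1;  out ∅∪∅=∅
  n7('cdba'): parent n6 fail=10; on 'a' 10 → fail=14;  out ∅∪∅=∅
  n13('bcba'): parent n12 fail=10; on 'a' 10 → fail=14;  out {2}∪∅={2}
  n16('bada'): parent n15 fail=1; on 'a' 1 → fail=2;  out ∅∪∅=∅
  n8('cdbab'): parent n7 fail=14; on 'b' 14→0 → fail=10;  out ∅∪∅=∅
  n17('badaa'): parent n16 fail=2; on 'a' 2→0 → fail=0;  out ∅∪∅=∅
  n9('cdbabc'): parent n8 fail=10; on 'c' 10 → fail=11;  out {1}∪{4,5}={1,4,5}
  n18('badaab'): parent n17 fail=0; on 'b' 0 → fail=10;  out {3}∪∅={3}

Run:
i=0 'c': node 0→4  emit P5@[0:0]
i=1 'c': node 4→4 ·f  emit P5@[1:1]
i=2 'c': node 4→4 ·f  emit P5@[2:2]
i=3 'd': node 4→5
i=4 'b': node 5→6
i=5 'a': node 6→7
i=6 'b': node 7→8
i=7 'c': node 8→9  emit P1@[2:7],P4@[6:7],P5@[7:7]
i=8 'b': node 9→12 ·f
i=9 'c': node 12→11 ·f  emit P4@[8:9],P5@[9:9]
i=10 'b': node 11→12
i=11 'a': node 12→13  emit P2@[8:11]
i=12 'b': node 13→10 ·f
i=13 'c': node 10→11  emit P4@[12:13],P5@[13:13]
i=14 'c': node 11→4 ·f  emit P5@[14:14]
i=15 'd': node 4→5
i=16 'a': node 5→2 ·f
i=17 'a': node 2→0 ·f
i=18 'c': node 0→4  emit P5@[18:18]
i=19 'b': node 4→10 ·f
i=20 'a': node 10→14
i=21 'd': node 14→15
i=22 'a': node 15→16
i=23 'a': node 16→17
i=24 'b': node 17→18  emit P3@[19:24]
i=25 'a': node 18→14 ·f
i=26 'a': node 14→0 ·f
i=27 'b': node 0→10
i=28 'c': node 10→11  emit P4@[27:28],P5@[28:28]
i=29 'c': node 11→4 ·f  emit P5@[29:29]
i=30 'b': node 4→10 ·f
i=31 'd': node 10→1 ·f
i=32 'c': node 1→4 ·f  emit P5@[32:32]
i=33 'b': node 4→10 ·f
i=34 'a': node 10→14
i=35 'd': node 14→15
i=36 'a': node 15→16
i=37 'a': node 16→17
i=38 'b': node 17→18  emit P3@[33:38]
i=39 'a': node 18→14 ·f
i=40 'd': node 14→15
i=41 'c': node 15→4 ·f  emit P5@[41:41]
i=42 'd': node 4→5
i=43 'b': node 5→6
i=44 'a': node 6→7
i=45 'b': node 7→8
i=46 'c': node 8→9  emit P1@[41:46],P4@[45:46],P5@[46:46]
i=47 'b': node 9→12 ·f
i=48 'c': node 12→11 ·f  emit P4@[47:48],P5@[48:48]
i=49 'b': node 11→12
i=50 'a': node 12→13  emit P2@[47:50]
i=51 'd': node 13→15 ·f
i=52 'a': node 15→16
i=53 'a': node 16→17
i=54 'b': node 17→18  emit P3@[49:54]
i=55 'd': node 18→1 ·f
i=56 'd': node 1→1 ·f
i=57 'a': node 1→2
i=58 'b': node 2→3  emit P0@[56:58]
i=59 'c': node 3→11 ·f  emit P4@[58:59],P5@[59:59]
i=60 'b': node 11→12
i=61 'a': node 12→13  emit P2@[58:61]
i=62 'd': node 13→15 ·f
i=63 'a': node 15→16
i=64 'a': node 16→17
i=65 'b': node 17→18  emit P3@[60:65]
i=66 'c': node 18→11 ·f  emit P4@[65:66],P5@[66:66]
i=67 'a': node 11→0 ·f
i=68 'c': node 0→4  emit P5@[68:68]
i=69 'c': node 4→4 ·f  emit P5@[69:69]
i=70 'b': node 4→10 ·f
i=71 'c': node 10→11  emit P4@[70:71],P5@[71:71]
i=72 'b': node 11→12
i=73 'a': node 12→13  emit P2@[70:73]
i=74 'c': node 13→4 ·f  emit P5@[74:74]

Result: [[0,5],[1,5],[2,5],[7,1],[7,4],[7,5],[9,4],[9,5],[11,2],[13,4],[13,5],[14,5],[18,5],[24,3],[28,4],[28,5],[29,5],[32,5],[38,3],[41,5],[46,1],[46,4],[46,5],[48,4],[48,5],[50,2],[54,3],[58,0],[59,4],[59,5],[61,2],[65,3],[66,4],[66,5],[68,5],[69,5],[71,4],[71,5],[73,2],[74,5]]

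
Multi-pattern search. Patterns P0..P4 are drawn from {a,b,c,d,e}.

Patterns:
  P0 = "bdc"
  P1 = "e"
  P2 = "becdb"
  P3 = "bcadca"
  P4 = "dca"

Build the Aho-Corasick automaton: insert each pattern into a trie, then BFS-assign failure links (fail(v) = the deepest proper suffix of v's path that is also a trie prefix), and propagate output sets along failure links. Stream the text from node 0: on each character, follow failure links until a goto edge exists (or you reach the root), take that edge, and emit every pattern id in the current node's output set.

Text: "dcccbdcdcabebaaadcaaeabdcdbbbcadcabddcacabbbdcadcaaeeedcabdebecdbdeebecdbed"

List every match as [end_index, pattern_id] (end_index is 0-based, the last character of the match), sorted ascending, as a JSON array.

Build automaton:
Trie nodes:
  0='ε' goto b→1 d→14 e→4
  1='b' goto c→9 d→2 e→5
  2='bd' goto c→3
  3='bdc' goto ·  ←P0
  4='e' goto ·  ←P1
  5='be' goto c→6
  6='bec' goto d→7
  7='becd' goto b→8
  8='becdb' goto ·  ←P2
  9='bc' goto a→10
  10='bca' goto d→11
  11='bcad' goto c→12
  12='bcadc' goto a→13
  13='bcadca' goto ·  ←P3
  14='d' goto c→15
  15='dc' goto a→16
  16='dca' goto ·  ←P4

Failure links (BFS by depth):
  n1('b'): parent n0 fail=0; on 'b' 0 → fail=0;  out ∅∪∅=∅
  n4('e'): parent n0 fail=0; on 'e' 0 → fail=0;  out {1}∪∅={1}
  n14('d'): parent n0 fail=0; on 'd' 0 → fail=0;  out ∅∪∅=∅
  n2('bd'): parent n1 fail=0; on 'd' 0 → fail=14;  out ∅∪∅=∅
  n5('be'): parent n1 fail=0; on 'e' 0 → fail=4;  out ∅∪{1}={1}
  n9('bc'): parent n1 fail=0; on 'c' 0 → fail=0;  out ∅∪∅=∅
  n15('dc'): parent n14 fail=0; on 'c' 0 → fail=0;  out ∅∪∅=∅
  n3('bdc'): parent n2 fail=14; on 'c' 14 → fail=15;  out {0}∪∅={0}
  n6('bec'): parent n5 fail=4; on 'c' 4→0 → fail=0;  out ∅∪∅=∅
  n10('bca'): parent n9 fail=0; on 'a' 0 → fail=0;  out ∅∪∅=∅
  n16('dca'): parent n15 fail=0; on 'a' 0 → fail=0;  out {4}∪∅={4}
  n7('becd'): parent n6 fail=0; on 'd' 0 → fail=14;  out ∅∪∅=∅
  n11('bcad'): parent n10 fail=0; on 'd' 0 → fail=14;  out ∅∪∅=∅
  n8('becdb'): parent n7 fail=14; on 'b' 14→0 → fail=1;  out {2}∪∅={2}
  n12('bcadc'): parent n11 fail=14; on 'c' 14 → fail=15;  out ∅∪∅=∅
  n13('bcadca'): parent n12 fail=15; on 'a' 15 → fail=16;  out {3}∪{4}={3,4}

Text stream:
i=0 'd': node 0→14
i=1 'c': node 14→15
i=2 'c': node 15→0 ·f
i=3 'c': node 0→0
i=4 'b': node 0→1
i=5 'd': node 1→2
i=6 'c': node 2→3  ** P0@[4:6]
i=7 'd': node 3→14 ·f
i=8 'c': node 14→15
i=9 'a': node 15→16  ** P4@[7:9]
i=10 'b': node 16→1 ·f
i=11 'e': node 1→5  ** P1@[11:11]
i=12 'b': node 5→1 ·f
i=13 'a': node 1→0 ·f
i=14 'a': node 0→0
i=15 'a': node 0→0
i=16 'd': node 0→14
i=17 'c': node 14→15
i=18 'a': node 15→16  ** P4@[16:18]
i=19 'a': node 16→0 ·f
i=20 'e': node 0→4  ** P1@[20:20]
i=21 'a': node 4→0 ·f
i=22 'b': node 0→1
i=23 'd': node 1→2
i=24 'c': node 2→3  ** P0@[22:24]
i=25 'd': node 3→14 ·f
i=26 'b': node 14→1 ·f
i=27 'b': node 1→1 ·f
i=28 'b': node 1→1 ·f
i=29 'c': node 1→9
i=30 'a': node 9→10
i=31 'd': node 10→11
i=32 'c': node 11→12
i=33 'a': node 12→13  ** P3@[28:33],P4@[31:33]
i=34 'b': node 13→1 ·f
i=35 'd': node 1→2
i=36 'd': node 2→14 ·f
i=37 'c': node 14→15
i=38 'a': node 15→16  ** P4@[36:38]
i=39 'c': node 16→0 ·f
i=40 'a': node 0→0
i=41 'b': node 0→1
i=42 'b': node 1→1 ·f
i=43 'b': node 1→1 ·f
i=44 'd': node 1→2
i=45 'c': node 2→3  ** P0@[43:45]
i=46 'a': node 3→16 ·f  ** P4@[44:46]
i=47 'd': node 16→14 ·f
i=48 'c': node 14→15
i=49 'a': node 15→16  ** P4@[47:49]
i=50 'a': node 16→0 ·f
i=51 'e': node 0→4  ** P1@[51:51]
i=52 'e': node 4→4 ·f  ** P1@[52:52]
i=53 'e': node 4→4 ·f  ** P1@[53:53]
i=54 'd': node 4→14 ·f
i=55 'c': node 14→15
i=56 'a': node 15→16  ** P4@[54:56]
i=57 'b': node 16→1 ·f
i=58 'd': node 1→2
i=59 'e': node 2→4 ·f  ** P1@[59:59]
i=60 'b': node 4→1 ·f
i=61 'e': node 1→5  ** P1@[61:61]
i=62 'c': node 5→6
i=63 'd': node 6→7
i=64 'b': node 7→8  ** P2@[60:64]
i=65 'd': node 8→2 ·f
i=66 'e': node 2→4 ·f  ** P1@[66:66]
i=67 'e': node 4→4 ·f  ** P1@[67:67]
i=68 'b': node 4→1 ·f
i=69 'e': node 1→5  ** P1@[69:69]
i=70 'c': node 5→6
i=71 'd': node 6→7
i=72 'b': node 7→8  ** P2@[68:72]
i=73 'e': node 8→5 ·f  ** P1@[73:73]
i=74 'd': node 5→14 ·f

Result: [[6,0],[9,4],[11,1],[18,4],[20,1],[24,0],[33,3],[33,4],[38,4],[45,0],[46,4],[49,4],[51,1],[52,1],[53,1],[56,4],[59,1],[61,1],[64,2],[66,1],[67,1],[69,1],[72,2],[73,1]]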